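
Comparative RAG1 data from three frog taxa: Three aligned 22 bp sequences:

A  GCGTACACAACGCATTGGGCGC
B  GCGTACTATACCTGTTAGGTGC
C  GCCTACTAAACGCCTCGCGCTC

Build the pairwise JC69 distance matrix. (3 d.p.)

d(A,B) = 0.497, d(A,C) = 0.414, d(B,C) = 0.699

A–B: 8/22 sites differ → p ≈ 0.363636, d = −0.75 ln(1 − 0.484848) = 0.497470 ≈ 0.497.
A–C: 7/22 sites differ → p ≈ 0.318182, d = −0.75 ln(1 − 0.424243) = 0.414052 ≈ 0.414.
B–C: 10/22 sites differ → p ≈ 0.454545, d = −0.75 ln(1 − 0.60606) = 0.698667 ≈ 0.699.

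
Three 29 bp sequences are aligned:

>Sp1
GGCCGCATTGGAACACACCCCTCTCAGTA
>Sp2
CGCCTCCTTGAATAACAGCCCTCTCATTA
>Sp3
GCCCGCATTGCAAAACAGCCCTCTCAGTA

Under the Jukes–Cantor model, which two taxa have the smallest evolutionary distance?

Sp1–Sp2: 8/29 differ, p = 0.276, d = 0.344.
Sp1–Sp3: 4/29 differ, p = 0.138, d = 0.152.
Sp2–Sp3: 7/29 differ, p = 0.241, d = 0.291.
The smallest distance is between Sp1 and Sp3.

Sp1 and Sp3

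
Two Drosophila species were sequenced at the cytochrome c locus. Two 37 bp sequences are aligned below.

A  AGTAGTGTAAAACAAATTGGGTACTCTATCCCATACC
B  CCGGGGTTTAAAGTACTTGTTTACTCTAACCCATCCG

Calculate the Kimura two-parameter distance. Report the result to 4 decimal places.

0.6366

Of 37 sites, 1 differences are transitions and 14 are transversions, so P = 1/37 ≈ 0.027027 and Q = 14/37 ≈ 0.378378.
Under the Kimura two-parameter model, d = −½ ln(1 − 2P − Q) − ¼ ln(1 − 2Q).
1 − 2P − Q = 0.567568, giving −½ ln(0.567568) = 0.283197.
1 − 2Q = 0.243244, giving −¼ ln(0.243244) = 0.353423.
d = 0.283197 + 0.353423 = 0.636620.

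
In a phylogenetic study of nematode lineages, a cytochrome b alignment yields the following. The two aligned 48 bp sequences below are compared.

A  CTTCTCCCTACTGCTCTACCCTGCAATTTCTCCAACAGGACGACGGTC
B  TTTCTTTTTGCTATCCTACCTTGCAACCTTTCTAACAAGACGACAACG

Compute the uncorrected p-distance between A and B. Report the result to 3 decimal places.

The sequences differ at 18 of 48 positions.
p = 18/48 = 0.375.

0.375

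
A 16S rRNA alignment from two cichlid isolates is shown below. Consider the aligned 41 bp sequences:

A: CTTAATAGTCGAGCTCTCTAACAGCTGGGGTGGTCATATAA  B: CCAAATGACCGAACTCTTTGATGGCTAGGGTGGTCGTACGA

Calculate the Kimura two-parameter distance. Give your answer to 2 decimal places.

Of 41 sites, 13 differences are transitions and 1 are transversions, so P = 13/41 ≈ 0.317073 and Q = 1/41 ≈ 0.02439.
Under the Kimura two-parameter model, d = −½ ln(1 − 2P − Q) − ¼ ln(1 − 2Q).
1 − 2P − Q = 0.341464, giving −½ ln(0.341464) = 0.537257.
1 − 2Q = 0.95122, giving −¼ ln(0.95122) = 0.012502.
d = 0.537257 + 0.012502 = 0.549759.

0.55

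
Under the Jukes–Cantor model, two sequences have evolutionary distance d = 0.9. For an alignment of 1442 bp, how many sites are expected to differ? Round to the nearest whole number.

756

Invert JC69: p = (3/4)(1 − e^(−4d/3)) = 0.75 × (1 − e^(-1.2)) = 0.75 × (1 − 0.301194) = 0.524105.
Expected differing sites = pL ≈ 0.524105 × 1442 = 755.75941 ≈ 756.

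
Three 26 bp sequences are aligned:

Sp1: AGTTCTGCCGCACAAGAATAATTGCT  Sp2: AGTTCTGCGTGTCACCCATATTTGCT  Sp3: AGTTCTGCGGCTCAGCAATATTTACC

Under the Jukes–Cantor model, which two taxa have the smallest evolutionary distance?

Sp2 and Sp3

Sp1–Sp2: 8/26 differ, p = 0.308, d = 0.396.
Sp1–Sp3: 7/26 differ, p = 0.269, d = 0.334.
Sp2–Sp3: 6/26 differ, p = 0.231, d = 0.276.
The smallest distance is between Sp2 and Sp3.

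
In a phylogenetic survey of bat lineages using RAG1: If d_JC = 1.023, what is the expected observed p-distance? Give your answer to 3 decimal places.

p = (3/4)(1 − e^(−4d/3)) = 0.75 × (1 − e^(-1.364)) = 0.75 × (1 − 0.255636) = 0.558273.

0.558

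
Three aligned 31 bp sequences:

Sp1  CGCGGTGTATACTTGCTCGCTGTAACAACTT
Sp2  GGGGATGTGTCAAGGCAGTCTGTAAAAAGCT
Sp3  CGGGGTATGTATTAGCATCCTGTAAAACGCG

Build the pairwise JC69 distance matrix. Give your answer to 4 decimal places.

Sp1–Sp2: 14/31 sites differ → p ≈ 0.451613, d = −0.75 ln(1 − 0.602151) = 0.691262 ≈ 0.6913.
Sp1–Sp3: 13/31 sites differ → p ≈ 0.419355, d = −0.75 ln(1 − 0.55914) = 0.614271 ≈ 0.6143.
Sp2–Sp3: 11/31 sites differ → p ≈ 0.354839, d = −0.75 ln(1 − 0.473119) = 0.480585 ≈ 0.4806.

d(Sp1,Sp2) = 0.6913, d(Sp1,Sp3) = 0.6143, d(Sp2,Sp3) = 0.4806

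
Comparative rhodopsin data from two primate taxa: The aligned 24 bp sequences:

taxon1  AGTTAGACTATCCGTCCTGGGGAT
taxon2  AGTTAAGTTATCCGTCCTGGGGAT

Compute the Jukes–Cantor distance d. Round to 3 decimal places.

0.137

The sequences differ at 3 of 24 sites (6, 7, 8), so p = 3/24 = 0.125.
d = −(3/4) ln(1 − 4p/3) = −0.75 ln(1 − 0.166667) = −0.75 ln(0.833333)
  = −0.75 × (-0.182322) = 0.136742 substitutions/site.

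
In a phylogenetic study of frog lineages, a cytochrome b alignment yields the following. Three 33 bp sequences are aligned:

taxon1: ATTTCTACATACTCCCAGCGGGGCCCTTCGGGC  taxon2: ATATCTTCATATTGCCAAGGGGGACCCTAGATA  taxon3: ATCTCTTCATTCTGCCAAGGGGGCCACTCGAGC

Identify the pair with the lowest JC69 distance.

taxon1–taxon2: 12/33 differ, p = 0.364, d = 0.497.
taxon1–taxon3: 9/33 differ, p = 0.273, d = 0.339.
taxon2–taxon3: 8/33 differ, p = 0.242, d = 0.293.
The smallest distance is between taxon2 and taxon3.

taxon2 and taxon3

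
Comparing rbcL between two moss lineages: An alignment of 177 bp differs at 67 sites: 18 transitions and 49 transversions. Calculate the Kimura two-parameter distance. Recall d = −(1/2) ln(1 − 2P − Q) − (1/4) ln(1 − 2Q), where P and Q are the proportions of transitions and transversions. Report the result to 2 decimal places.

0.53

P = 18/177 ≈ 0.101695 and Q = 49/177 ≈ 0.276836.
Under the Kimura two-parameter model, d = −½ ln(1 − 2P − Q) − ¼ ln(1 − 2Q).
1 − 2P − Q = 0.519774, giving −½ ln(0.519774) = 0.327181.
1 − 2Q = 0.446328, giving −¼ ln(0.446328) = 0.201675.
d = 0.327181 + 0.201675 = 0.528856.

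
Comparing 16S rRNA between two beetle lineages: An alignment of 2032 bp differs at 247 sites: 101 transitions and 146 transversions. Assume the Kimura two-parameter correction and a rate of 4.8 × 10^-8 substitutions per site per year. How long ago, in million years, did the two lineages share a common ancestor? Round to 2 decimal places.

P = 101/2032 ≈ 0.049705 and Q = 146/2032 ≈ 0.07185.
Under the Kimura two-parameter model, d = −½ ln(1 − 2P − Q) − ¼ ln(1 − 2Q).
1 − 2P − Q = 0.82874, giving −½ ln(0.82874) = 0.093924.
1 − 2Q = 0.8563, giving −¼ ln(0.8563) = 0.038784.
d = 0.093924 + 0.038784 = 0.132708.
Under a molecular clock d = 2μt, so t = d/(2μ) = 0.132708 / (2 × 4.8 × 10^-8) = 1.38 million years.

1.38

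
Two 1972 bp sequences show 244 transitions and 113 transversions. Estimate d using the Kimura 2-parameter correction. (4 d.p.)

0.2122

P = 244/1972 ≈ 0.123732 and Q = 113/1972 ≈ 0.057302.
Under the Kimura two-parameter model, d = −½ ln(1 − 2P − Q) − ¼ ln(1 − 2Q).
1 − 2P − Q = 0.695234, giving −½ ln(0.695234) = 0.181753.
1 − 2Q = 0.885396, giving −¼ ln(0.885396) = 0.030430.
d = 0.181753 + 0.030430 = 0.212183.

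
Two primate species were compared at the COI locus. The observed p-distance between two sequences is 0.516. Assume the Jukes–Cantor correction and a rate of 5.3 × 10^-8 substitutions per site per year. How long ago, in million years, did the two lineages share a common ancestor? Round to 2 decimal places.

d = −(3/4) ln(1 − 4p/3) = −0.75 ln(1 − 0.688) = −0.75 ln(0.312)
  = −0.75 × (-1.164752) = 0.873564 substitutions/site.
Under a molecular clock d = 2μt, so t = d/(2μ) = 0.873564 / (2 × 5.3 × 10^-8) = 8.24 million years.

8.24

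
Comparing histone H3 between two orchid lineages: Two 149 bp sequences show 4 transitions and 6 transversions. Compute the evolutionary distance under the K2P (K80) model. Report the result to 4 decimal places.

0.0703

P = 4/149 ≈ 0.026846 and Q = 6/149 ≈ 0.040268.
Under the Kimura two-parameter model, d = −½ ln(1 − 2P − Q) − ¼ ln(1 − 2Q).
1 − 2P − Q = 0.90604, giving −½ ln(0.90604) = 0.049336.
1 − 2Q = 0.919464, giving −¼ ln(0.919464) = 0.020991.
d = 0.049336 + 0.020991 = 0.070327.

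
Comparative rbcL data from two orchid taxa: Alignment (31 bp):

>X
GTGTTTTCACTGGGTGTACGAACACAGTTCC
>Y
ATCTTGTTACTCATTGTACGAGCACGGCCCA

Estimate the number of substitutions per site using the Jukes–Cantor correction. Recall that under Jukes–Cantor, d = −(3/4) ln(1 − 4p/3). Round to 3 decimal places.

The sequences differ at 12 of 31 sites, so p = 12/31 ≈ 0.387097.
d = −(3/4) ln(1 − 4p/3) = −0.75 ln(1 − 0.516129) = −0.75 ln(0.483871)
  = −0.75 × (-0.725937) = 0.544453 substitutions/site.

0.544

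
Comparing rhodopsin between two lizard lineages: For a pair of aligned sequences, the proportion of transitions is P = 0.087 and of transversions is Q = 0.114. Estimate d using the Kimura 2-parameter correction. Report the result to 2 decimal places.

Under the Kimura two-parameter model, d = −½ ln(1 − 2P − Q) − ¼ ln(1 − 2Q).
1 − 2P − Q = 0.712, giving −½ ln(0.712) = 0.169839.
1 − 2Q = 0.772, giving −¼ ln(0.772) = 0.064693.
d = 0.169839 + 0.064693 = 0.234532.

0.23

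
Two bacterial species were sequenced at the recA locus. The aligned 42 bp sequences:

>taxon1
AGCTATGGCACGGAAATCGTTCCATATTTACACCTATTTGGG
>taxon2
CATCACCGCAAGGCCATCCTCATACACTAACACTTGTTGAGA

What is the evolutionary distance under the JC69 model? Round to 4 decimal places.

0.8240

The sequences differ at 21 of 42 sites, so p = 21/42 = 0.5.
d = −(3/4) ln(1 − 4p/3) = −0.75 ln(1 − 0.666667) = −0.75 ln(0.333333)
  = −0.75 × (-1.098613) = 0.823960 substitutions/site.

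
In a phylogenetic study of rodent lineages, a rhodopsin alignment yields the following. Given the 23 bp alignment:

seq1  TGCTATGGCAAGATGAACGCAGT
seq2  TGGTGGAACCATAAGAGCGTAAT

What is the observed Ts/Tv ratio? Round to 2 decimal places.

1.20

Transitions are A↔G and C↔T; transversions are all other mismatches.
Transitions: 6. Transversions: 5.
R = 6/5 = 1.20.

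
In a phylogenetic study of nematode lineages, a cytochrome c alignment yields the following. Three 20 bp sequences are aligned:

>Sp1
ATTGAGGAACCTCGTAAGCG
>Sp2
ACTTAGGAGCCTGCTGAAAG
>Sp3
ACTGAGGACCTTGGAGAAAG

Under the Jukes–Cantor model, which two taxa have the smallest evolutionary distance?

Sp1–Sp2: 8/20 differ, p = 0.400, d = 0.572.
Sp1–Sp3: 8/20 differ, p = 0.400, d = 0.572.
Sp2–Sp3: 5/20 differ, p = 0.250, d = 0.304.
The smallest distance is between Sp2 and Sp3.

Sp2 and Sp3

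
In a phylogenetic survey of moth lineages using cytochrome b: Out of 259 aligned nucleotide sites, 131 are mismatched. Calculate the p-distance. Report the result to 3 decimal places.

0.506

p = 131/259 = 0.505791… ≈ 0.506 (to 3 d.p.).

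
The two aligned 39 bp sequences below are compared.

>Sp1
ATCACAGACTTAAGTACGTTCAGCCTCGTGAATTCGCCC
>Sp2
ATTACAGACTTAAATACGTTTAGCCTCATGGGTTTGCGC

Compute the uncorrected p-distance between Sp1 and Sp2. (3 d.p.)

The sequences differ at 8 of 39 positions (sites 3, 14, 21, 28, 31, 32, 35, 38).
p = 8/39 = 0.205128… ≈ 0.205 (to 3 d.p.).

0.205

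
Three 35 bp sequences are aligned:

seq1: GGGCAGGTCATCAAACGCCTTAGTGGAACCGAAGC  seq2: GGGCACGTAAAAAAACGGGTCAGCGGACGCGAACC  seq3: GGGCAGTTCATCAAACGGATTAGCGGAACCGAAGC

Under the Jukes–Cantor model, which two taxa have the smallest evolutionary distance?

seq1 and seq3

seq1–seq2: 11/35 differ, p = 0.314, d = 0.407.
seq1–seq3: 4/35 differ, p = 0.114, d = 0.124.
seq2–seq3: 10/35 differ, p = 0.286, d = 0.360.
The smallest distance is between seq1 and seq3.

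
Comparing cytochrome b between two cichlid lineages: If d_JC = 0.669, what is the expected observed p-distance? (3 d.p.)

0.443

p = (3/4)(1 − e^(−4d/3)) = 0.75 × (1 − e^(-0.892)) = 0.75 × (1 − 0.409835) = 0.442624.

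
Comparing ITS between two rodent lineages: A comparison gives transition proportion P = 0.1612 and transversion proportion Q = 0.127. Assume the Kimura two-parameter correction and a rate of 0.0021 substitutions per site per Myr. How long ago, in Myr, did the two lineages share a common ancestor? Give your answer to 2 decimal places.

Under the Kimura two-parameter model, d = −½ ln(1 − 2P − Q) − ¼ ln(1 − 2Q).
1 − 2P − Q = 0.5506, giving −½ ln(0.5506) = 0.298373.
1 − 2Q = 0.746, giving −¼ ln(0.746) = 0.073257.
d = 0.298373 + 0.073257 = 0.371630.
Under a molecular clock d = 2μt, so t = d/(2μ) = 0.371630 / (2 × 0.0021) = 88.48 Myr.

88.48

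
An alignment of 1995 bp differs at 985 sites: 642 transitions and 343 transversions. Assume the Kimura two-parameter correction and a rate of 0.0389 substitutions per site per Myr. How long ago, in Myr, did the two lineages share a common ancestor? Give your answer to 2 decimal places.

12.22

P = 642/1995 ≈ 0.321805 and Q = 343/1995 ≈ 0.17193.
Under the Kimura two-parameter model, d = −½ ln(1 − 2P − Q) − ¼ ln(1 − 2Q).
1 − 2P − Q = 0.18446, giving −½ ln(0.18446) = 0.845161.
1 − 2Q = 0.65614, giving −¼ ln(0.65614) = 0.105345.
d = 0.845161 + 0.105345 = 0.950506.
Under a molecular clock d = 2μt, so t = d/(2μ) = 0.950506 / (2 × 0.0389) = 12.22 Myr.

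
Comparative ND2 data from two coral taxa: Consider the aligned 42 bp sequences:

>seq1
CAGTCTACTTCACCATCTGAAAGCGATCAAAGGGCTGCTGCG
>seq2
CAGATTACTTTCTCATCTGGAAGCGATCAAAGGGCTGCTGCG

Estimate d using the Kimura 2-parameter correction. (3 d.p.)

Of 42 sites, 4 differences are transitions and 2 are transversions, so P = 4/42 ≈ 0.095238 and Q = 2/42 ≈ 0.047619.
Under the Kimura two-parameter model, d = −½ ln(1 − 2P − Q) − ¼ ln(1 − 2Q).
1 − 2P − Q = 0.761905, giving −½ ln(0.761905) = 0.135967.
1 − 2Q = 0.904762, giving −¼ ln(0.904762) = 0.025021.
d = 0.135967 + 0.025021 = 0.160988.

0.161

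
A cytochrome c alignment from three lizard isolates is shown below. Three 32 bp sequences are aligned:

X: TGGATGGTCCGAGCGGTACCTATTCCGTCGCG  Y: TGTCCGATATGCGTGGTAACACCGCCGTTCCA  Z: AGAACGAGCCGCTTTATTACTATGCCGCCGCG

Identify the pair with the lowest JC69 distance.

X–Y: 16/32 differ, p = 0.500, d = 0.824.
X–Z: 14/32 differ, p = 0.438, d = 0.657.
Y–Z: 17/32 differ, p = 0.531, d = 0.924.
The smallest distance is between X and Z.

X and Z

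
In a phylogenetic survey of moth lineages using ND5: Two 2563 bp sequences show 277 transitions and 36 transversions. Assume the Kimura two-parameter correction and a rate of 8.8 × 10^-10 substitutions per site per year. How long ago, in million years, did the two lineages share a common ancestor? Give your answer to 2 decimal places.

P = 277/2563 ≈ 0.108076 and Q = 36/2563 ≈ 0.014046.
Under the Kimura two-parameter model, d = −½ ln(1 − 2P − Q) − ¼ ln(1 − 2Q).
1 − 2P − Q = 0.769802, giving −½ ln(0.769802) = 0.130811.
1 − 2Q = 0.971908, giving −¼ ln(0.971908) = 0.007124.
d = 0.130811 + 0.007124 = 0.137935.
Under a molecular clock d = 2μt, so t = d/(2μ) = 0.137935 / (2 × 8.8 × 10^-10) = 78.37 million years.

78.37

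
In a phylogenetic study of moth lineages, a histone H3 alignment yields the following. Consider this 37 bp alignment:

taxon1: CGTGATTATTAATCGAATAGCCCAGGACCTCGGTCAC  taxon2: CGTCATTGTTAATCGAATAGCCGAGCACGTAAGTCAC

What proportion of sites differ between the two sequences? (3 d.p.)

The sequences differ at 7 of 37 positions (sites 4, 8, 23, 26, 29, 31, 32).
p = 7/37 = 0.189189… ≈ 0.189 (to 3 d.p.).

0.189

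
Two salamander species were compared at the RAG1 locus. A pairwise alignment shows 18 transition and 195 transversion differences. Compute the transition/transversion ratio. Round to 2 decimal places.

R = 18/195 = 0.092307… ≈ 0.09 (to 2 d.p.).

0.09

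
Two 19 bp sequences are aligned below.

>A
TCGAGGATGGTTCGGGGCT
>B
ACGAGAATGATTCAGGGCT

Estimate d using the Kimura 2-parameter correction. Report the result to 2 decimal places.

Of 19 sites, 3 differences are transitions and 1 are transversions, so P = 3/19 ≈ 0.157895 and Q = 1/19 ≈ 0.052632.
Under the Kimura two-parameter model, d = −½ ln(1 − 2P − Q) − ¼ ln(1 − 2Q).
1 − 2P − Q = 0.631578, giving −½ ln(0.631578) = 0.229767.
1 − 2Q = 0.894736, giving −¼ ln(0.894736) = 0.027807.
d = 0.229767 + 0.027807 = 0.257574.

0.26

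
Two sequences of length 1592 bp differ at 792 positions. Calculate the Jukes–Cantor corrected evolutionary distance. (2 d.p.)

p = 792/1592 ≈ 0.497487.
d = −(3/4) ln(1 − 4p/3) = −0.75 ln(1 − 0.663316) = −0.75 ln(0.336684)
  = −0.75 × (-1.088610) = 0.816458 substitutions/site.

0.82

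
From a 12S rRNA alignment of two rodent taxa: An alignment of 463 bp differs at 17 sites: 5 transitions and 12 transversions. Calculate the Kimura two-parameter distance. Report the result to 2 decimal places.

0.04

P = 5/463 ≈ 0.010799 and Q = 12/463 ≈ 0.025918.
Under the Kimura two-parameter model, d = −½ ln(1 − 2P − Q) − ¼ ln(1 − 2Q).
1 − 2P − Q = 0.952484, giving −½ ln(0.952484) = 0.024341.
1 − 2Q = 0.948164, giving −¼ ln(0.948164) = 0.013307.
d = 0.024341 + 0.013307 = 0.037648.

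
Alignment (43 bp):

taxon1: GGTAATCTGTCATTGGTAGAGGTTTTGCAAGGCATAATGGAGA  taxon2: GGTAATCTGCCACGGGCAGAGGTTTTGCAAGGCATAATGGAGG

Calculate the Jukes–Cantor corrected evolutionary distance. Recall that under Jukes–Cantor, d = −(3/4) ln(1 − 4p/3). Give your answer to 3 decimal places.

0.126

The sequences differ at 5 of 43 sites (10, 13, 14, 17, 43), so p = 5/43 ≈ 0.116279.
d = −(3/4) ln(1 − 4p/3) = −0.75 ln(1 − 0.155039) = −0.75 ln(0.844961)
  = −0.75 × (-0.168465) = 0.126349 substitutions/site.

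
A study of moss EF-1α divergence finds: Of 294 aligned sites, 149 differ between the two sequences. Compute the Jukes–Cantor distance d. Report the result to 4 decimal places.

p = 149/294 ≈ 0.506803.
d = −(3/4) ln(1 − 4p/3) = −0.75 ln(1 − 0.675737) = −0.75 ln(0.324263)
  = −0.75 × (-1.126200) = 0.844650 substitutions/site.

0.8447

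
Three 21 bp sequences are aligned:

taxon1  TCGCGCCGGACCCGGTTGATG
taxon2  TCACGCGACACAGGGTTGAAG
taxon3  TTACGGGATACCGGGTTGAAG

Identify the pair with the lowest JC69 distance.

taxon1–taxon2: 7/21 differ, p = 0.333, d = 0.441.
taxon1–taxon3: 8/21 differ, p = 0.381, d = 0.532.
taxon2–taxon3: 4/21 differ, p = 0.190, d = 0.220.
The smallest distance is between taxon2 and taxon3.

taxon2 and taxon3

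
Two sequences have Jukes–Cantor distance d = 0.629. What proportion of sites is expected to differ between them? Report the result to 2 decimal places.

0.43

p = (3/4)(1 − e^(−4d/3)) = 0.75 × (1 − e^(-0.838667)) = 0.75 × (1 − 0.432286) = 0.425786.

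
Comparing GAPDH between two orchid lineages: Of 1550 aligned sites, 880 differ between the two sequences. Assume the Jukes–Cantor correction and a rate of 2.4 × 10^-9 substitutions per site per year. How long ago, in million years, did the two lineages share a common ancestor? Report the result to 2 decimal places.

p = 880/1550 ≈ 0.567742.
d = −(3/4) ln(1 − 4p/3) = −0.75 ln(1 − 0.756989) = −0.75 ln(0.243011)
  = −0.75 × (-1.414649) = 1.060987 substitutions/site.
Under a molecular clock d = 2μt, so t = d/(2μ) = 1.060987 / (2 × 2.4 × 10^-9) = 221.04 million years.

221.04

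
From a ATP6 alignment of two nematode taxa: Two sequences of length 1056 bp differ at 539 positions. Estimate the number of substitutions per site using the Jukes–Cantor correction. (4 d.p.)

0.8559

p = 539/1056 ≈ 0.510417.
d = −(3/4) ln(1 − 4p/3) = −0.75 ln(1 − 0.680556) = −0.75 ln(0.319444)
  = −0.75 × (-1.141173) = 0.855880 substitutions/site.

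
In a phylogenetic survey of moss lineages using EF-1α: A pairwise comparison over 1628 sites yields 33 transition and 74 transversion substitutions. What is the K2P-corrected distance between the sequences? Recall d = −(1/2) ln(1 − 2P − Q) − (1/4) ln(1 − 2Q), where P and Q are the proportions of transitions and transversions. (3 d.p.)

0.069

P = 33/1628 ≈ 0.02027 and Q = 74/1628 ≈ 0.045455.
Under the Kimura two-parameter model, d = −½ ln(1 − 2P − Q) − ¼ ln(1 − 2Q).
1 − 2P − Q = 0.914005, giving −½ ln(0.914005) = 0.044960.
1 − 2Q = 0.90909, giving −¼ ln(0.90909) = 0.023828.
d = 0.044960 + 0.023828 = 0.068788.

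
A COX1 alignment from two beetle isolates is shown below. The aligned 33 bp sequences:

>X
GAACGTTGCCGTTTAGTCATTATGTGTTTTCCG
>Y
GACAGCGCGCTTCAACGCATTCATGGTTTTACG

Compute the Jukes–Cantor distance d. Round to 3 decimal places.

The sequences differ at 16 of 33 sites, so p = 16/33 ≈ 0.484848.
d = −(3/4) ln(1 − 4p/3) = −0.75 ln(1 − 0.646464) = −0.75 ln(0.353536)
  = −0.75 × (-1.039770) = 0.779828 substitutions/site.

0.780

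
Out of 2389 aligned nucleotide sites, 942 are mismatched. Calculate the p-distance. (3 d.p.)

0.394

p = 942/2389 = 0.394307… ≈ 0.394 (to 3 d.p.).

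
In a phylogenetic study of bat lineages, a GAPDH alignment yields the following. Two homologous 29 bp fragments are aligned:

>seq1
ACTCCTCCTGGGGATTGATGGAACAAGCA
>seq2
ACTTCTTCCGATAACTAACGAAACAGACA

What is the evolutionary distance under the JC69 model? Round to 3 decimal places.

The sequences differ at 12 of 29 sites, so p = 12/29 ≈ 0.413793.
d = −(3/4) ln(1 − 4p/3) = −0.75 ln(1 − 0.551724) = −0.75 ln(0.448276)
  = −0.75 × (-0.802346) = 0.601760 substitutions/site.

0.602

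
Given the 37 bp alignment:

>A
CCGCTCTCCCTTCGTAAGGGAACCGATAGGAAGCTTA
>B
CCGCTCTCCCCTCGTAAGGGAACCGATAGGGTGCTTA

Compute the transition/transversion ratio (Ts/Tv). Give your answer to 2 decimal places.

2.00

Transitions are A↔G and C↔T; transversions are all other mismatches.
Transitions: 2. Transversions: 1.
R = 2/1 = 2.00.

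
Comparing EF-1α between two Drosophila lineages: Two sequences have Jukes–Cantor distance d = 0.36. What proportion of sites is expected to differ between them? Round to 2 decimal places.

0.29

p = (3/4)(1 − e^(−4d/3)) = 0.75 × (1 − e^(-0.48)) = 0.75 × (1 − 0.618783) = 0.285913.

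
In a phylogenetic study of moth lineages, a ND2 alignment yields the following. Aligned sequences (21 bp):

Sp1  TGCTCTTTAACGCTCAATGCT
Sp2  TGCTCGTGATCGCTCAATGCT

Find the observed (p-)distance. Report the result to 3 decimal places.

0.143

The sequences differ at 3 of 21 positions (sites 6, 8, 10).
p = 3/21 = 0.142857… ≈ 0.143 (to 3 d.p.).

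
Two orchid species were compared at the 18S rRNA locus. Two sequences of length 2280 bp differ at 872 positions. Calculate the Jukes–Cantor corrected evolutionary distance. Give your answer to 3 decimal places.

p = 872/2280 ≈ 0.382456.
d = −(3/4) ln(1 − 4p/3) = −0.75 ln(1 − 0.509941) = −0.75 ln(0.490059)
  = −0.75 × (-0.713229) = 0.534922 substitutions/site.

0.535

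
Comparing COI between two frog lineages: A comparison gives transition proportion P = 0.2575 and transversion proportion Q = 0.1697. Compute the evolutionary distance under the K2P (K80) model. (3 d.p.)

0.681

Under the Kimura two-parameter model, d = −½ ln(1 − 2P − Q) − ¼ ln(1 − 2Q).
1 − 2P − Q = 0.3153, giving −½ ln(0.3153) = 0.577115.
1 − 2Q = 0.6606, giving −¼ ln(0.6606) = 0.103652.
d = 0.577115 + 0.103652 = 0.680767.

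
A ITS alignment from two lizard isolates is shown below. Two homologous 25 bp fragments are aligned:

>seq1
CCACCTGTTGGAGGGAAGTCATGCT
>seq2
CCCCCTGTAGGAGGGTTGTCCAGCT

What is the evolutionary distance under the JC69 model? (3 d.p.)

The sequences differ at 6 of 25 sites (3, 9, 16, 17, 21, 22), so p = 6/25 = 0.24.
d = −(3/4) ln(1 − 4p/3) = −0.75 ln(1 − 0.32) = −0.75 ln(0.68)
  = −0.75 × (-0.385662) = 0.289247 substitutions/site.

0.289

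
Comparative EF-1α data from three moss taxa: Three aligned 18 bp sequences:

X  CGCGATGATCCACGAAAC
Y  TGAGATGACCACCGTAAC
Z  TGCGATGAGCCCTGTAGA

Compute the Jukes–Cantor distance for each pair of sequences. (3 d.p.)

d(X,Y) = 0.441, d(X,Z) = 0.548, d(Y,Z) = 0.441

X–Y: 6/18 sites differ → p ≈ 0.333333, d = −0.75 ln(1 − 0.444444) = 0.440839 ≈ 0.441.
X–Z: 7/18 sites differ → p ≈ 0.388889, d = −0.75 ln(1 − 0.518519) = 0.548166 ≈ 0.548.
Y–Z: 6/18 sites differ → p ≈ 0.333333, d = −0.75 ln(1 − 0.444444) = 0.440839 ≈ 0.441.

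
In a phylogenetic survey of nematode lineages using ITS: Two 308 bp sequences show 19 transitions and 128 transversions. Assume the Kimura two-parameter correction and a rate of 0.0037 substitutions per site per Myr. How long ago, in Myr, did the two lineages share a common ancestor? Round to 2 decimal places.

P = 19/308 ≈ 0.061688 and Q = 128/308 ≈ 0.415584.
Under the Kimura two-parameter model, d = −½ ln(1 − 2P − Q) − ¼ ln(1 − 2Q).
1 − 2P − Q = 0.46104, giving −½ ln(0.46104) = 0.387135.
1 − 2Q = 0.168832, giving −¼ ln(0.168832) = 0.444713.
d = 0.387135 + 0.444713 = 0.831848.
Under a molecular clock d = 2μt, so t = d/(2μ) = 0.831848 / (2 × 0.0037) = 112.41 Myr.

112.41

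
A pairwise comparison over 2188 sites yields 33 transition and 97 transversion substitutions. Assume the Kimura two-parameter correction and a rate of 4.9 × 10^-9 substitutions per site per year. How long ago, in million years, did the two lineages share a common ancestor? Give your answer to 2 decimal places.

6.32

P = 33/2188 ≈ 0.015082 and Q = 97/2188 ≈ 0.044333.
Under the Kimura two-parameter model, d = −½ ln(1 − 2P − Q) − ¼ ln(1 − 2Q).
1 − 2P − Q = 0.925503, giving −½ ln(0.925503) = 0.038709.
1 − 2Q = 0.911334, giving −¼ ln(0.911334) = 0.023211.
d = 0.038709 + 0.023211 = 0.061920.
Under a molecular clock d = 2μt, so t = d/(2μ) = 0.061920 / (2 × 4.9 × 10^-9) = 6.32 million years.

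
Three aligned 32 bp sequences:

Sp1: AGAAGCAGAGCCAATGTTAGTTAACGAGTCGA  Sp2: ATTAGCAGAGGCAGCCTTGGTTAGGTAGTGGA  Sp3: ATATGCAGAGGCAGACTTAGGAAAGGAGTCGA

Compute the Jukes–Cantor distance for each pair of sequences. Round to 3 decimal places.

d(Sp1,Sp2) = 0.460, d(Sp1,Sp3) = 0.353, d(Sp2,Sp3) = 0.353

Sp1–Sp2: 11/32 sites differ → p = 0.34375, d = −0.75 ln(1 − 0.458333) = 0.459828 ≈ 0.460.
Sp1–Sp3: 9/32 sites differ → p = 0.28125, d = −0.75 ln(1 − 0.375) = 0.352503 ≈ 0.353.
Sp2–Sp3: 9/32 sites differ → p = 0.28125, d = −0.75 ln(1 − 0.375) = 0.352503 ≈ 0.353.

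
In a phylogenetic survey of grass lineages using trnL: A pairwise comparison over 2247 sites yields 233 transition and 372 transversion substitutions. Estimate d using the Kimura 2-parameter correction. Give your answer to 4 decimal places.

P = 233/2247 ≈ 0.103694 and Q = 372/2247 ≈ 0.165554.
Under the Kimura two-parameter model, d = −½ ln(1 − 2P − Q) − ¼ ln(1 − 2Q).
1 − 2P − Q = 0.627058, giving −½ ln(0.627058) = 0.233358.
1 − 2Q = 0.668892, giving −¼ ln(0.668892) = 0.100533.
d = 0.233358 + 0.100533 = 0.333891.

0.3339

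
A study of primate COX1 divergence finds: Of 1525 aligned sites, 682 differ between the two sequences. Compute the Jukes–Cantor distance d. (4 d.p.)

p = 682/1525 ≈ 0.447213.
d = −(3/4) ln(1 − 4p/3) = −0.75 ln(1 − 0.596284) = −0.75 ln(0.403716)
  = −0.75 × (-0.907044) = 0.680283 substitutions/site.

0.6803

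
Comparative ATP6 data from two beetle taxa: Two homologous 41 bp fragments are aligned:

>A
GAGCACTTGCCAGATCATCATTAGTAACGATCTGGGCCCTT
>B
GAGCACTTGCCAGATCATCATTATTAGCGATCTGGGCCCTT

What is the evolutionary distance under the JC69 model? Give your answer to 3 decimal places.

The sequences differ at 2 of 41 sites (24, 27), so p = 2/41 ≈ 0.04878.
d = −(3/4) ln(1 − 4p/3) = −0.75 ln(1 − 0.06504) = −0.75 ln(0.93496)
  = −0.75 × (-0.067252) = 0.050439 substitutions/site.

0.050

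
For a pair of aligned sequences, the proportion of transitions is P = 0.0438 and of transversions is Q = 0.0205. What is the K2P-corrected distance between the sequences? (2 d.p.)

0.07

Under the Kimura two-parameter model, d = −½ ln(1 − 2P − Q) − ¼ ln(1 − 2Q).
1 − 2P − Q = 0.8919, giving −½ ln(0.8919) = 0.057201.
1 − 2Q = 0.959, giving −¼ ln(0.959) = 0.010466.
d = 0.057201 + 0.010466 = 0.067667.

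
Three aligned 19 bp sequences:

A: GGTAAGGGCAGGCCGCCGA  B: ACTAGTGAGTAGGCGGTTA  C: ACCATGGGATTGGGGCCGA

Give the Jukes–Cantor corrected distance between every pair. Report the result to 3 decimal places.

d(A,B) = 1.384, d(A,C) = 0.749, d(B,C) = 0.907

A–B: 12/19 sites differ → p ≈ 0.631579, d = −0.75 ln(1 − 0.842105) = 1.384369 ≈ 1.384.
A–C: 9/19 sites differ → p ≈ 0.473684, d = −0.75 ln(1 − 0.631579) = 0.748897 ≈ 0.749.
B–C: 10/19 sites differ → p ≈ 0.526316, d = −0.75 ln(1 − 0.701755) = 0.907380 ≈ 0.907.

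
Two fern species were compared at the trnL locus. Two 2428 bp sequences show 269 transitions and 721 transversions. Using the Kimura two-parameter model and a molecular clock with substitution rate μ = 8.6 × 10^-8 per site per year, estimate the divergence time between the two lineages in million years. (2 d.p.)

P = 269/2428 ≈ 0.110791 and Q = 721/2428 ≈ 0.296952.
Under the Kimura two-parameter model, d = −½ ln(1 − 2P − Q) − ¼ ln(1 − 2Q).
1 − 2P − Q = 0.481466, giving −½ ln(0.481466) = 0.365460.
1 − 2Q = 0.406096, giving −¼ ln(0.406096) = 0.225291.
d = 0.365460 + 0.225291 = 0.590751.
Under a molecular clock d = 2μt, so t = d/(2μ) = 0.590751 / (2 × 8.6 × 10^-8) = 3.43 million years.

3.43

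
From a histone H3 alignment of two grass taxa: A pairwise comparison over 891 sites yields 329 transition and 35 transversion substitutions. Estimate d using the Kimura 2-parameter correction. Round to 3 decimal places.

P = 329/891 ≈ 0.369248 and Q = 35/891 ≈ 0.039282.
Under the Kimura two-parameter model, d = −½ ln(1 − 2P − Q) − ¼ ln(1 − 2Q).
1 − 2P − Q = 0.222222, giving −½ ln(0.222222) = 0.752039.
1 − 2Q = 0.921436, giving −¼ ln(0.921436) = 0.020455.
d = 0.752039 + 0.020455 = 0.772494.

0.772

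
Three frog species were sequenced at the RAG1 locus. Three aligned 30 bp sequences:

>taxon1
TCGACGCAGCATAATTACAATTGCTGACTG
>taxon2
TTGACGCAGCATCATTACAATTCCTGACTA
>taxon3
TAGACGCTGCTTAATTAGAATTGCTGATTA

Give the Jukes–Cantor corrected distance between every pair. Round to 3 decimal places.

taxon1–taxon2: 4/30 sites differ → p ≈ 0.133333, d = −0.75 ln(1 − 0.177777) = 0.146808 ≈ 0.147.
taxon1–taxon3: 6/30 sites differ → p = 0.2, d = −0.75 ln(1 − 0.266667) = 0.232617 ≈ 0.233.
taxon2–taxon3: 7/30 sites differ → p ≈ 0.233333, d = −0.75 ln(1 − 0.311111) = 0.279506 ≈ 0.280.

d(taxon1,taxon2) = 0.147, d(taxon1,taxon3) = 0.233, d(taxon2,taxon3) = 0.280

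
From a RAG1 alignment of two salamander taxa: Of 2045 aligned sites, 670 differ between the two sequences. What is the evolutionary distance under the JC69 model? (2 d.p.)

0.43

p = 670/2045 ≈ 0.327628.
d = −(3/4) ln(1 − 4p/3) = −0.75 ln(1 − 0.436837) = −0.75 ln(0.563163)
  = −0.75 × (-0.574186) = 0.430640 substitutions/site.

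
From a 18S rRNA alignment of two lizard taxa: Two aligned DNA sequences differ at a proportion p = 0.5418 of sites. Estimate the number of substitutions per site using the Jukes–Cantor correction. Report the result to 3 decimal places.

0.961

d = −(3/4) ln(1 − 4p/3) = −0.75 ln(1 − 0.7224) = −0.75 ln(0.2776)
  = −0.75 × (-1.281574) = 0.961181 substitutions/site.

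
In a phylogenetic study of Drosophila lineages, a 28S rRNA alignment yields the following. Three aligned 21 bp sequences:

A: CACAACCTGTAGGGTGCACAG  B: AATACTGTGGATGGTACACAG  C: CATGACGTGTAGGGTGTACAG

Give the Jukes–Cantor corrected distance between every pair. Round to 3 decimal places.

d(A,B) = 0.532, d(A,C) = 0.220, d(B,C) = 0.532

A–B: 8/21 sites differ → p ≈ 0.380952, d = −0.75 ln(1 − 0.507936) = 0.531860 ≈ 0.532.
A–C: 4/21 sites differ → p ≈ 0.190476, d = −0.75 ln(1 − 0.253968) = 0.219740 ≈ 0.220.
B–C: 8/21 sites differ → p ≈ 0.380952, d = −0.75 ln(1 − 0.507936) = 0.531860 ≈ 0.532.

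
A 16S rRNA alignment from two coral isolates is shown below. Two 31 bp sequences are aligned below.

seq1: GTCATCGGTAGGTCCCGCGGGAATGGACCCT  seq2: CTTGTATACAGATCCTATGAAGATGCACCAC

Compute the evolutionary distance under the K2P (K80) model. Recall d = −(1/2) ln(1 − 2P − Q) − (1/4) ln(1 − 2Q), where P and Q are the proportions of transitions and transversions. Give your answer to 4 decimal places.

1.4678

Of 31 sites, 12 differences are transitions and 5 are transversions, so P = 12/31 ≈ 0.387097 and Q = 5/31 ≈ 0.16129.
Under the Kimura two-parameter model, d = −½ ln(1 − 2P − Q) − ¼ ln(1 − 2Q).
1 − 2P − Q = 0.064516, giving −½ ln(0.064516) = 1.370421.
1 − 2Q = 0.67742, giving −¼ ln(0.67742) = 0.097366.
d = 1.370421 + 0.097366 = 1.467787.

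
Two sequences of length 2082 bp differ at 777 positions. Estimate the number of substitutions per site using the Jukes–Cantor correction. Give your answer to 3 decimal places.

0.516

p = 777/2082 ≈ 0.373199.
d = −(3/4) ln(1 − 4p/3) = −0.75 ln(1 − 0.497599) = −0.75 ln(0.502401)
  = −0.75 × (-0.688357) = 0.516268 substitutions/site.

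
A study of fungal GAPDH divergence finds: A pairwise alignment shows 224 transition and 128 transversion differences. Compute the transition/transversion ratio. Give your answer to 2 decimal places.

R = 224/128 = 1.75.

1.75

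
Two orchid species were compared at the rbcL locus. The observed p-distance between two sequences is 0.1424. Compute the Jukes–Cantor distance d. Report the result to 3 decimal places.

0.158

d = −(3/4) ln(1 − 4p/3) = −0.75 ln(1 − 0.189867) = −0.75 ln(0.810133)
  = −0.75 × (-0.210557) = 0.157918 substitutions/site.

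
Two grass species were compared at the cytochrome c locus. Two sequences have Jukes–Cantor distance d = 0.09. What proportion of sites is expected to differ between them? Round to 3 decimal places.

p = (3/4)(1 − e^(−4d/3)) = 0.75 × (1 − e^(-0.12)) = 0.75 × (1 − 0.886920) = 0.084810.

0.085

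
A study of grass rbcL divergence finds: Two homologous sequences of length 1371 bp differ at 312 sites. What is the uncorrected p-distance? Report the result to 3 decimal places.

p = 312/1371 = 0.227571… ≈ 0.228 (to 3 d.p.).

0.228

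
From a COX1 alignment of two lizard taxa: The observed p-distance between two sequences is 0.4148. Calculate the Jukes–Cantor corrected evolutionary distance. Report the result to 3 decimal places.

d = −(3/4) ln(1 − 4p/3) = −0.75 ln(1 − 0.553067) = −0.75 ln(0.446933)
  = −0.75 × (-0.805347) = 0.604010 substitutions/site.

0.604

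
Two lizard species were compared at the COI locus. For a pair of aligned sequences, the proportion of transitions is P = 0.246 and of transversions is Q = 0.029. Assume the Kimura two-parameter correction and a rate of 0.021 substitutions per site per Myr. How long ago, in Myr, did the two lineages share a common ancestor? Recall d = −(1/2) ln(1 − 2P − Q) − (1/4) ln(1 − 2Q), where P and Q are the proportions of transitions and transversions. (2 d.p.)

Under the Kimura two-parameter model, d = −½ ln(1 − 2P − Q) − ¼ ln(1 − 2Q).
1 − 2P − Q = 0.479, giving −½ ln(0.479) = 0.368027.
1 − 2Q = 0.942, giving −¼ ln(0.942) = 0.014938.
d = 0.368027 + 0.014938 = 0.382965.
Under a molecular clock d = 2μt, so t = d/(2μ) = 0.382965 / (2 × 0.021) = 9.12 Myr.

9.12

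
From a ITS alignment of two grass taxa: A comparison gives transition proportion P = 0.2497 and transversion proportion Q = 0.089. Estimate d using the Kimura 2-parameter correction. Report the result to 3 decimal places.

0.493

Under the Kimura two-parameter model, d = −½ ln(1 − 2P − Q) − ¼ ln(1 − 2Q).
1 − 2P − Q = 0.4116, giving −½ ln(0.4116) = 0.443852.
1 − 2Q = 0.822, giving −¼ ln(0.822) = 0.049004.
d = 0.443852 + 0.049004 = 0.492856.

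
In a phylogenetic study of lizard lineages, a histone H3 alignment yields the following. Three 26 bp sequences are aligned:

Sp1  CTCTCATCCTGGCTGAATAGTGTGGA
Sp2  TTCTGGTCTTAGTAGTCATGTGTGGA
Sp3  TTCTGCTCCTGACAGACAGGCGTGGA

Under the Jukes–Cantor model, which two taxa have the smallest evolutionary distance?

Sp1–Sp2: 11/26 differ, p = 0.423, d = 0.623.
Sp1–Sp3: 9/26 differ, p = 0.346, d = 0.464.
Sp2–Sp3: 8/26 differ, p = 0.308, d = 0.396.
The smallest distance is between Sp2 and Sp3.

Sp2 and Sp3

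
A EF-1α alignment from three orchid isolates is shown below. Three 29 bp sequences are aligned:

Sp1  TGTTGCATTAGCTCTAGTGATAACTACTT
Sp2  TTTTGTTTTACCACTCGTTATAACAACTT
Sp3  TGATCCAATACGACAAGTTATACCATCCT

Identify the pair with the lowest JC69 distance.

Sp1 and Sp2

Sp1–Sp2: 8/29 differ, p = 0.276, d = 0.344.
Sp1–Sp3: 12/29 differ, p = 0.414, d = 0.602.
Sp2–Sp3: 12/29 differ, p = 0.414, d = 0.602.
The smallest distance is between Sp1 and Sp2.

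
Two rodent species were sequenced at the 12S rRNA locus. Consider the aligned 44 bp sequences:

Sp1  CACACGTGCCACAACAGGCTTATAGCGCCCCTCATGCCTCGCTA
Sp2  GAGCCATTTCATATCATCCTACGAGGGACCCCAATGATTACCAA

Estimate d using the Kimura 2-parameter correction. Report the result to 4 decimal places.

0.8459

Of 44 sites, 5 differences are transitions and 17 are transversions, so P = 5/44 ≈ 0.113636 and Q = 17/44 ≈ 0.386364.
Under the Kimura two-parameter model, d = −½ ln(1 − 2P − Q) − ¼ ln(1 − 2Q).
1 − 2P − Q = 0.386364, giving −½ ln(0.386364) = 0.475488.
1 − 2Q = 0.227272, giving −¼ ln(0.227272) = 0.370402.
d = 0.475488 + 0.370402 = 0.845890.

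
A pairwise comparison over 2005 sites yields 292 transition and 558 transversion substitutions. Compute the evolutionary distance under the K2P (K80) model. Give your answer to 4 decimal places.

P = 292/2005 ≈ 0.145636 and Q = 558/2005 ≈ 0.278304.
Under the Kimura two-parameter model, d = −½ ln(1 − 2P − Q) − ¼ ln(1 − 2Q).
1 − 2P − Q = 0.430424, giving −½ ln(0.430424) = 0.421492.
1 − 2Q = 0.443392, giving −¼ ln(0.443392) = 0.203325.
d = 0.421492 + 0.203325 = 0.624817.

0.6248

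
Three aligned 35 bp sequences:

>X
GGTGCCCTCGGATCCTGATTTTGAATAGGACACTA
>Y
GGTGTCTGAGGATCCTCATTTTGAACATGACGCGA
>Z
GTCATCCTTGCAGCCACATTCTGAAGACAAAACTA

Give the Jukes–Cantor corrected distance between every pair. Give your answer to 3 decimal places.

X–Y: 9/35 sites differ → p ≈ 0.257143, d = −0.75 ln(1 − 0.342857) = 0.314890 ≈ 0.315.
X–Z: 14/35 sites differ → p = 0.4, d = −0.75 ln(1 − 0.533333) = 0.571605 ≈ 0.572.
Y–Z: 16/35 sites differ → p ≈ 0.457143, d = −0.75 ln(1 − 0.609524) = 0.705292 ≈ 0.705.

d(X,Y) = 0.315, d(X,Z) = 0.572, d(Y,Z) = 0.705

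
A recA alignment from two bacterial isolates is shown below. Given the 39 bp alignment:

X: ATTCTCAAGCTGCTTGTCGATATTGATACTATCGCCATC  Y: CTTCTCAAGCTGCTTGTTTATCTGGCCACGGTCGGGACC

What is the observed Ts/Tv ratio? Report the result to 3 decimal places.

Transitions are A↔G and C↔T; transversions are all other mismatches.
Transitions: 4. Transversions: 8.
R = 4/8 = 0.500.

0.500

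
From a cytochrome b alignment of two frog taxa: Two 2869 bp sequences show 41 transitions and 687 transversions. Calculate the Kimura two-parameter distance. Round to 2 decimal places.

0.32

P = 41/2869 ≈ 0.014291 and Q = 687/2869 ≈ 0.239456.
Under the Kimura two-parameter model, d = −½ ln(1 − 2P − Q) − ¼ ln(1 − 2Q).
1 − 2P − Q = 0.731962, giving −½ ln(0.731962) = 0.156013.
1 − 2Q = 0.521088, giving −¼ ln(0.521088) = 0.162959.
d = 0.156013 + 0.162959 = 0.318972.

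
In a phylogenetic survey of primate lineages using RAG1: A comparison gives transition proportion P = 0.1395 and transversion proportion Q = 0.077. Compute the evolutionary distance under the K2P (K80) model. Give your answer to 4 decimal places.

0.2618

Under the Kimura two-parameter model, d = −½ ln(1 − 2P − Q) − ¼ ln(1 − 2Q).
1 − 2P − Q = 0.644, giving −½ ln(0.644) = 0.220028.
1 − 2Q = 0.846, giving −¼ ln(0.846) = 0.041809.
d = 0.220028 + 0.041809 = 0.261837.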